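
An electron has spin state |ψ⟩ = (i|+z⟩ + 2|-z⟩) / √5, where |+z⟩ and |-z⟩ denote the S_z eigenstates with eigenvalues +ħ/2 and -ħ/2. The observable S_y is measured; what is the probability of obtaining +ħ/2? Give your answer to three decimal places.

|+y⟩ = (|+z⟩ + i|-z⟩)/√2, so ⟨+y|ψ⟩ = (-i) / (√2·√5).
P = |-i|² / 10 = 1/10.

0.100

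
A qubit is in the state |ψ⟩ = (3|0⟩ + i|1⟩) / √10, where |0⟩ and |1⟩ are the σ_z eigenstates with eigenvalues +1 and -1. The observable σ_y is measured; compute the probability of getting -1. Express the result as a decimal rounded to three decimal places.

|-y⟩ = (|0⟩ - i|1⟩)/√2, so ⟨-y|ψ⟩ = (2) / (√2·√10).
P = |2|² / 20 = 4/20.

0.200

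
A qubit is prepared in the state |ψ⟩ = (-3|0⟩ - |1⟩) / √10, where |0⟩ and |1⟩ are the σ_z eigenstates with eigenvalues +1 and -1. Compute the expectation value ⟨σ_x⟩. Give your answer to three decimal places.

⟨σ_x⟩ = 2 Re(a* b)/(|a|²+|b|²) with a = -3, b = -1.
a* b = 3, so ⟨σ_x⟩ = 6/10.

0.600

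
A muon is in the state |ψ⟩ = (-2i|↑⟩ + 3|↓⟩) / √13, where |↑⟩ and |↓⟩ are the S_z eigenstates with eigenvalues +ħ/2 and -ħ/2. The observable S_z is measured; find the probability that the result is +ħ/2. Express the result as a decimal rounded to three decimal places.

0.308

The +ħ/2 outcome corresponds to |↑⟩. Its amplitude in |ψ⟩ is -2i/√13.
P = |-2i|² / 13 = 4/13.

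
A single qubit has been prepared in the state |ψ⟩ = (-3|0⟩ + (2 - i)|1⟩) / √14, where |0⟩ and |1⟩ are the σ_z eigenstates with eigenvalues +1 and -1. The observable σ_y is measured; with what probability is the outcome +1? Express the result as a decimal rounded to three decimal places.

0.714

|+y⟩ = (|0⟩ + i|1⟩)/√2, so ⟨+y|ψ⟩ = (-4 - 2i) / (√2·√14).
P = |-4 - 2i|² / 28 = 20/28.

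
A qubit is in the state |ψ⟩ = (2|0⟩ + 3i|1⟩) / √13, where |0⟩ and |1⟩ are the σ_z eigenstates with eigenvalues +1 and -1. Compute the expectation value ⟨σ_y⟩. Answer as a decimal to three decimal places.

0.923

⟨σ_y⟩ = 2 Im(a* b)/(|a|²+|b|²) with a = 2, b = 3i.
a* b = 6i, so ⟨σ_y⟩ = 12/13.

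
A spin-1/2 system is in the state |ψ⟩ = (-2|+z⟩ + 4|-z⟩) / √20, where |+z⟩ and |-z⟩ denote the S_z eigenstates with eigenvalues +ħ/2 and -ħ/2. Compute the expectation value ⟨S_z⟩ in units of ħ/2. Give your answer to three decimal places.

-0.600

⟨σ_z⟩ = |a|² - |b|² divided by |a|²+|b|², with a, b the |+z⟩, |-z⟩ amplitudes.
= (4 - 16)/20 = -12/20.
⟨S_z⟩ = (ħ/2)·⟨σ_z⟩.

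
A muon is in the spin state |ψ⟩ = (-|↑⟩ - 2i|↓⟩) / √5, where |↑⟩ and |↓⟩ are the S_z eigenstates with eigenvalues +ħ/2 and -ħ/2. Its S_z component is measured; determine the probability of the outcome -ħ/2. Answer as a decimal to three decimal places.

The -ħ/2 outcome corresponds to |↓⟩. Its amplitude in |ψ⟩ is -2i/√5.
P = |-2i|² / 5 = 4/5.

0.800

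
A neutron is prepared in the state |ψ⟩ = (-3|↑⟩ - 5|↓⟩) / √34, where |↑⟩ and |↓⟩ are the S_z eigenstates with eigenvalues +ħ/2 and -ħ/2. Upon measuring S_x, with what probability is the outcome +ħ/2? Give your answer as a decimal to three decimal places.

|+x⟩ = (|↑⟩ + |↓⟩)/√2, so ⟨+x|ψ⟩ = (-8) / (√2·√34).
P = |-8|² / 68 = 64/68.

0.941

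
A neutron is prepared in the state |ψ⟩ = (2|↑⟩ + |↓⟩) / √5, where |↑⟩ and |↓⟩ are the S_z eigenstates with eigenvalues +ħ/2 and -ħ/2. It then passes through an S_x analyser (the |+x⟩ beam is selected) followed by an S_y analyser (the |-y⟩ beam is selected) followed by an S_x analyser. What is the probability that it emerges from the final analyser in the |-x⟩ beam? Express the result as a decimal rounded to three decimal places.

0.225

First analyser (S_x): P(|+x⟩) = |⟨+x|ψ⟩|² = 9/10.
After stage 1 the state is |+x⟩; P(|-y⟩) = |⟨-y|+x⟩|² = 1/2.
After stage 2 the state is |-y⟩; P(|-x⟩) = |⟨-x|-y⟩|² = 1/2.
Joint probability = 9/10 × 1/2 × 1/2 = 0.225.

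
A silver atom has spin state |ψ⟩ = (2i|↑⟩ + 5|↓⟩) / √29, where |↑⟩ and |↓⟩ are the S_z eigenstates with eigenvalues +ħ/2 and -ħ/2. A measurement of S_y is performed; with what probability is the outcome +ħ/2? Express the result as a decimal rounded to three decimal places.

0.155

|+y⟩ = (|↑⟩ + i|↓⟩)/√2, so ⟨+y|ψ⟩ = (-3i) / (√2·√29).
P = |-3i|² / 58 = 9/58.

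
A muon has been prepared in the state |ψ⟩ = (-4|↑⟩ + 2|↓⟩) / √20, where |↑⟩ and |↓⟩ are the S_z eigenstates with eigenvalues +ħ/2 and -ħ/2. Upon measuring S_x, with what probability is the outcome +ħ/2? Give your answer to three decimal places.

|+x⟩ = (|↑⟩ + |↓⟩)/√2, so ⟨+x|ψ⟩ = (-2) / (√2·√20).
P = |-2|² / 40 = 4/40.

0.100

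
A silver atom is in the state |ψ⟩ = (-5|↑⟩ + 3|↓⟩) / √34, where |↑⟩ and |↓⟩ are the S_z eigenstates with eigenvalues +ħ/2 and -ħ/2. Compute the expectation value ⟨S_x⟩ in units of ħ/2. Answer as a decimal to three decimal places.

-0.882

⟨σ_x⟩ = 2 Re(a* b)/(|a|²+|b|²) with a = -5, b = 3.
a* b = -15, so ⟨σ_x⟩ = -30/34.
⟨S_x⟩ = (ħ/2)·⟨σ_x⟩.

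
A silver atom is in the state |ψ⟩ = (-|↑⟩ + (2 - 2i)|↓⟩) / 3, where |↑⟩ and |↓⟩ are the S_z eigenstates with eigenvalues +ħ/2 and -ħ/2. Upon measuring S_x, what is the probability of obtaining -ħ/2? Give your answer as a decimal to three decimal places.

0.722

|-x⟩ = (|↑⟩ - |↓⟩)/√2, so ⟨-x|ψ⟩ = (-3 + 2i) / (√2·3).
P = |-3 + 2i|² / 18 = 13/18.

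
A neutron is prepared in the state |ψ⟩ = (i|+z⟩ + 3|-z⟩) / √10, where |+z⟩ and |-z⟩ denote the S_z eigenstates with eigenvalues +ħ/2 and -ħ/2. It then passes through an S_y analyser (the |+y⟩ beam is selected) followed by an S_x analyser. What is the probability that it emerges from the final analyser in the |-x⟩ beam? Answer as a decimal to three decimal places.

0.100

First analyser (S_y): P(|+y⟩) = |⟨+y|ψ⟩|² = 4/20.
After stage 1 the state is |+y⟩; P(|-x⟩) = |⟨-x|+y⟩|² = 1/2.
Joint probability = 4/20 × 1/2 = 0.100.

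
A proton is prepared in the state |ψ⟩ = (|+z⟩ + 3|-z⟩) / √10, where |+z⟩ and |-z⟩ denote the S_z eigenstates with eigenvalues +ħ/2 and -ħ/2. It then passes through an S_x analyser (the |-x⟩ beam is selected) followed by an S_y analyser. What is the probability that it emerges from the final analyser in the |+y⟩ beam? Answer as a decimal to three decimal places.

First analyser (S_x): P(|-x⟩) = |⟨-x|ψ⟩|² = 4/20.
After stage 1 the state is |-x⟩; P(|+y⟩) = |⟨+y|-x⟩|² = 1/2.
Joint probability = 4/20 × 1/2 = 0.100.

0.100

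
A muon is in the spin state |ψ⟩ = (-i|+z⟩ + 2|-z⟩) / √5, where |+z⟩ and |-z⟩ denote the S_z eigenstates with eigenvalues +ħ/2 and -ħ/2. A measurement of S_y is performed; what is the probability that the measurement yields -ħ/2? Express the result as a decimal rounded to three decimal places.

|-y⟩ = (|+z⟩ - i|-z⟩)/√2, so ⟨-y|ψ⟩ = (i) / (√2·√5).
P = |i|² / 10 = 1/10.

0.100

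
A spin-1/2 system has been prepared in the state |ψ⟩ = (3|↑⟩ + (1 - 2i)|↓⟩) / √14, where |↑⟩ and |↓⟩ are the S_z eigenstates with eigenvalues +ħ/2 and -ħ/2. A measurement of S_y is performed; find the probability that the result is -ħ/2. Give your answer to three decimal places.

|-y⟩ = (|↑⟩ - i|↓⟩)/√2, so ⟨-y|ψ⟩ = (5 + i) / (√2·√14).
P = |5 + i|² / 28 = 26/28.

0.929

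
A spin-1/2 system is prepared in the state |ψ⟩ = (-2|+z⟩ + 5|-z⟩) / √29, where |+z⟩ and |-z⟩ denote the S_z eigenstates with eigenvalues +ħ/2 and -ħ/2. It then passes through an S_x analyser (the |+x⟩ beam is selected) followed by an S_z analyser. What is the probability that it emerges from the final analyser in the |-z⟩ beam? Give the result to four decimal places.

0.0776

First analyser (S_x): P(|+x⟩) = |⟨+x|ψ⟩|² = 9/58.
After stage 1 the state is |+x⟩; P(|-z⟩) = |⟨-z|+x⟩|² = 1/2.
Joint probability = 9/58 × 1/2 = 0.0776.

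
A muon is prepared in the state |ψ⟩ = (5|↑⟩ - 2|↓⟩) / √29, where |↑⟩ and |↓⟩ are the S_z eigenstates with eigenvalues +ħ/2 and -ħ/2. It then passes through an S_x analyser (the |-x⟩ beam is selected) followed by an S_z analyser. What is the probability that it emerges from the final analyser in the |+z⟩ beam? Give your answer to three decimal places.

First analyser (S_x): P(|-x⟩) = |⟨-x|ψ⟩|² = 49/58.
After stage 1 the state is |-x⟩; P(|+z⟩) = |⟨+z|-x⟩|² = 1/2.
Joint probability = 49/58 × 1/2 = 0.422.

0.422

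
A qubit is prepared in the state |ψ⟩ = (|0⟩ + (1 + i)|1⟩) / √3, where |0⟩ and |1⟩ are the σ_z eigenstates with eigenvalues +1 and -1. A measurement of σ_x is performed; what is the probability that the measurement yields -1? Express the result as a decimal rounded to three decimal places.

|-x⟩ = (|0⟩ - |1⟩)/√2, so ⟨-x|ψ⟩ = (-i) / (√2·√3).
P = |-i|² / 6 = 1/6.

0.167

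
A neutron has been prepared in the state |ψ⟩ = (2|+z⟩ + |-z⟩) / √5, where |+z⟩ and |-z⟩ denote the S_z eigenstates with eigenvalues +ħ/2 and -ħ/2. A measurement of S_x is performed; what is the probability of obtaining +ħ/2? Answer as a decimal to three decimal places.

0.900

|+x⟩ = (|+z⟩ + |-z⟩)/√2, so ⟨+x|ψ⟩ = (3) / (√2·√5).
P = |3|² / 10 = 9/10.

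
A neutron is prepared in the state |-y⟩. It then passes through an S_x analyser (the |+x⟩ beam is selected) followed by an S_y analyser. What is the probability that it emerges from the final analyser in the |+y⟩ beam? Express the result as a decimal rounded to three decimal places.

First analyser (S_x): from |-y⟩, P(|+x⟩) = 1/2.
After stage 1 the state is |+x⟩; P(|+y⟩) = |⟨+y|+x⟩|² = 1/2.
Joint probability = 1/2 × 1/2 = 0.250.

0.250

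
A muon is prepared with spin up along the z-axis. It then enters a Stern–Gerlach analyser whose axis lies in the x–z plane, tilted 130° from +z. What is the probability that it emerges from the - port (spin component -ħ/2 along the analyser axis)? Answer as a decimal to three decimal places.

For spin-½, the probability of finding spin-up along an axis at angle θ to the initial spin direction is cos²(θ/2); spin-down is sin²(θ/2).
θ = 130°, so P = sin²(65°) ≈ 0.821.

0.821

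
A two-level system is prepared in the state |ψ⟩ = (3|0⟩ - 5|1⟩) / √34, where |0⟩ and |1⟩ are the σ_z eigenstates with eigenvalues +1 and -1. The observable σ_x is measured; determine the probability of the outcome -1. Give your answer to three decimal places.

0.941

|-x⟩ = (|0⟩ - |1⟩)/√2, so ⟨-x|ψ⟩ = (8) / (√2·√34).
P = |8|² / 68 = 64/68.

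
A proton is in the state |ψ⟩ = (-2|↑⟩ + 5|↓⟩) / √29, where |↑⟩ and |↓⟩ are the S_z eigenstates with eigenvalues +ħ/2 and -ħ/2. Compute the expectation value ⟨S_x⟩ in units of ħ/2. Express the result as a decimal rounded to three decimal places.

⟨σ_x⟩ = 2 Re(a* b)/(|a|²+|b|²) with a = -2, b = 5.
a* b = -10, so ⟨σ_x⟩ = -20/29.
⟨S_x⟩ = (ħ/2)·⟨σ_x⟩.

-0.690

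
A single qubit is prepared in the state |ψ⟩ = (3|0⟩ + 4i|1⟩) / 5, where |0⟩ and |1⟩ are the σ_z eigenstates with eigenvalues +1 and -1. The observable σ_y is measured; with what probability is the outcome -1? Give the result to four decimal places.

0.0200

|-y⟩ = (|0⟩ - i|1⟩)/√2, so ⟨-y|ψ⟩ = (-1) / (√2·5).
P = |-1|² / 50 = 1/50.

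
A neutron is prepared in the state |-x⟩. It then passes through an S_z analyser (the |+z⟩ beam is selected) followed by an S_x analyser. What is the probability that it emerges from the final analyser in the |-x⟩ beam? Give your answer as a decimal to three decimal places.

First analyser (S_z): from |-x⟩, P(|+z⟩) = 1/2.
After stage 1 the state is |+z⟩; P(|-x⟩) = |⟨-x|+z⟩|² = 1/2.
Joint probability = 1/2 × 1/2 = 0.250.

0.250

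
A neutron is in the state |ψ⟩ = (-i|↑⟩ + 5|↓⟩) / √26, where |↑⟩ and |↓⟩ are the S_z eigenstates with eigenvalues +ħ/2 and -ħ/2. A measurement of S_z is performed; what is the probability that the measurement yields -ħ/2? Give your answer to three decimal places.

The -ħ/2 outcome corresponds to |↓⟩. Its amplitude in |ψ⟩ is 5/√26.
P = |5|² / 26 = 25/26.

0.962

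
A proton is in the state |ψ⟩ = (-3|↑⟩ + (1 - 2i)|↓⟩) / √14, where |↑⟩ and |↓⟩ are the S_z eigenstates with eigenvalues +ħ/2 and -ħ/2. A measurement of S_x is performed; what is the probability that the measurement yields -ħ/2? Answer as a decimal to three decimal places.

0.714

|-x⟩ = (|↑⟩ - |↓⟩)/√2, so ⟨-x|ψ⟩ = (-4 + 2i) / (√2·√14).
P = |-4 + 2i|² / 28 = 20/28.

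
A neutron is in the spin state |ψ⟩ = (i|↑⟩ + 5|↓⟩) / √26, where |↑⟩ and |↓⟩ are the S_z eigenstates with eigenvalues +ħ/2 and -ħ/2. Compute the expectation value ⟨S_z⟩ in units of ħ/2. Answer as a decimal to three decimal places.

⟨σ_z⟩ = |a|² - |b|² divided by |a|²+|b|², with a, b the |↑⟩, |↓⟩ amplitudes.
= (1 - 25)/26 = -24/26.
⟨S_z⟩ = (ħ/2)·⟨σ_z⟩.

-0.923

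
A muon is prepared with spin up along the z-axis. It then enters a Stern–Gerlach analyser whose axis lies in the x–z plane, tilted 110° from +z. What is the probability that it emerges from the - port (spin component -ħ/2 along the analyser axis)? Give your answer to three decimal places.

For spin-½, the probability of finding spin-up along an axis at angle θ to the initial spin direction is cos²(θ/2); spin-down is sin²(θ/2).
θ = 110°, so P = sin²(55°) ≈ 0.671.

0.671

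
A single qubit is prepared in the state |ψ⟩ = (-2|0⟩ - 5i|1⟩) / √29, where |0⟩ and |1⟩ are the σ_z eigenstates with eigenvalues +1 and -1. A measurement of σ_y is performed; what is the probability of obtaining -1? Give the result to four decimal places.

|-y⟩ = (|0⟩ - i|1⟩)/√2, so ⟨-y|ψ⟩ = (3) / (√2·√29).
P = |3|² / 58 = 9/58.

0.1552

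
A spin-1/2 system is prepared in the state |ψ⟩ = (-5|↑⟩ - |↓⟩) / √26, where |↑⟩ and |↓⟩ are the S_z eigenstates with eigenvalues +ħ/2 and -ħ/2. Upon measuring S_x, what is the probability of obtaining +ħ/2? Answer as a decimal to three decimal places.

|+x⟩ = (|↑⟩ + |↓⟩)/√2, so ⟨+x|ψ⟩ = (-6) / (√2·√26).
P = |-6|² / 52 = 36/52.

0.692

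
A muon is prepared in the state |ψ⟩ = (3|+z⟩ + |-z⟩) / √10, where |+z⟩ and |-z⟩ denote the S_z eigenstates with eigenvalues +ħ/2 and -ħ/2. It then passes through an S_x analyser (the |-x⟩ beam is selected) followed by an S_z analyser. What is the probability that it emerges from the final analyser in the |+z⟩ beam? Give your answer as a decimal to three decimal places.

First analyser (S_x): P(|-x⟩) = |⟨-x|ψ⟩|² = 4/20.
After stage 1 the state is |-x⟩; P(|+z⟩) = |⟨+z|-x⟩|² = 1/2.
Joint probability = 4/20 × 1/2 = 0.100.

0.100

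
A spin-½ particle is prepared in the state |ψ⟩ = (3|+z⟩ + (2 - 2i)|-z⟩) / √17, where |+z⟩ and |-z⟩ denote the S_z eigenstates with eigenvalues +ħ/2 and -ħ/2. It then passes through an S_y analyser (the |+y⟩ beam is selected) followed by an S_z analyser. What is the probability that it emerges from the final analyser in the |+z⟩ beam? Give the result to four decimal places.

0.0735

First analyser (S_y): P(|+y⟩) = |⟨+y|ψ⟩|² = 5/34.
After stage 1 the state is |+y⟩; P(|+z⟩) = |⟨+z|+y⟩|² = 1/2.
Joint probability = 5/34 × 1/2 = 0.0735.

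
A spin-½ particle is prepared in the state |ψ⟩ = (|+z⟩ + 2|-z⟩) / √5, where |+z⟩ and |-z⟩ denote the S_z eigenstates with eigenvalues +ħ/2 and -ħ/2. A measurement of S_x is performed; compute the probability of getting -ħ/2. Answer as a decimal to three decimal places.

0.100

|-x⟩ = (|+z⟩ - |-z⟩)/√2, so ⟨-x|ψ⟩ = (-1) / (√2·√5).
P = |-1|² / 10 = 1/10.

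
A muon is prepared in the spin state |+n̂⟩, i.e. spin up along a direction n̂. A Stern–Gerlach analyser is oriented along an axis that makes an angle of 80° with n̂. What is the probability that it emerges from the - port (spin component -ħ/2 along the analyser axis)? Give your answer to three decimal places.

For spin-½, the probability of finding spin-up along an axis at angle θ to the initial spin direction is cos²(θ/2); spin-down is sin²(θ/2).
θ = 80°, so P = sin²(40°) ≈ 0.413.

0.413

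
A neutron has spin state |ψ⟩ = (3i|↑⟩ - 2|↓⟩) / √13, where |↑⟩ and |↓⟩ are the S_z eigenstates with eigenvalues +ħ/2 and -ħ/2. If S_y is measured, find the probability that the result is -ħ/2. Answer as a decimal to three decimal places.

|-y⟩ = (|↑⟩ - i|↓⟩)/√2, so ⟨-y|ψ⟩ = (i) / (√2·√13).
P = |i|² / 26 = 1/26.

0.038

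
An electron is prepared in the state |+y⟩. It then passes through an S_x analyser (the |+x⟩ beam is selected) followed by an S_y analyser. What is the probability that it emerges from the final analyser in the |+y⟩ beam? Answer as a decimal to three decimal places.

0.250

First analyser (S_x): from |+y⟩, P(|+x⟩) = 1/2.
After stage 1 the state is |+x⟩; P(|+y⟩) = |⟨+y|+x⟩|² = 1/2.
Joint probability = 1/2 × 1/2 = 0.250.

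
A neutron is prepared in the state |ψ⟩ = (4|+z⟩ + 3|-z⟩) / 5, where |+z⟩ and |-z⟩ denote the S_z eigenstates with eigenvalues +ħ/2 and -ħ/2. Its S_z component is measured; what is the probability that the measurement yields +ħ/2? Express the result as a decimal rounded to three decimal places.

0.640

The +ħ/2 outcome corresponds to |+z⟩. Its amplitude in |ψ⟩ is 4/5.
P = |4|² / 25 = 16/25.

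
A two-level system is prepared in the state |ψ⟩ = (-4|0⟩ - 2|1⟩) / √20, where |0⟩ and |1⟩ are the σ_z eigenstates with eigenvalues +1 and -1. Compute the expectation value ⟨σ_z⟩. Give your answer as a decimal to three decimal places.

0.600

⟨σ_z⟩ = |a|² - |b|² divided by |a|²+|b|², with a, b the |0⟩, |1⟩ amplitudes.
= (16 - 4)/20 = 12/20.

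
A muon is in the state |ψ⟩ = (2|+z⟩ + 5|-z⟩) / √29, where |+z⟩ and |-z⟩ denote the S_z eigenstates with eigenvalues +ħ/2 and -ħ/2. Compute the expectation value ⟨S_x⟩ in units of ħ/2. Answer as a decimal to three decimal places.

⟨σ_x⟩ = 2 Re(a* b)/(|a|²+|b|²) with a = 2, b = 5.
a* b = 10, so ⟨σ_x⟩ = 20/29.
⟨S_x⟩ = (ħ/2)·⟨σ_x⟩.

0.690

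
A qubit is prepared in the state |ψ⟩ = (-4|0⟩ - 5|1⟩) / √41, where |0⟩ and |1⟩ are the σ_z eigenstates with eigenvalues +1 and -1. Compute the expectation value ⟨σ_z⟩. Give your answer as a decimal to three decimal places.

⟨σ_z⟩ = |a|² - |b|² divided by |a|²+|b|², with a, b the |0⟩, |1⟩ amplitudes.
= (16 - 25)/41 = -9/41.

-0.220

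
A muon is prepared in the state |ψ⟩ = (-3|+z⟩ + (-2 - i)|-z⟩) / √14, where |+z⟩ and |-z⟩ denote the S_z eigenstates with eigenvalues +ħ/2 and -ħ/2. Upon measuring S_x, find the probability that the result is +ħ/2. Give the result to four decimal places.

|+x⟩ = (|+z⟩ + |-z⟩)/√2, so ⟨+x|ψ⟩ = (-5 - i) / (√2·√14).
P = |-5 - i|² / 28 = 26/28.

0.9286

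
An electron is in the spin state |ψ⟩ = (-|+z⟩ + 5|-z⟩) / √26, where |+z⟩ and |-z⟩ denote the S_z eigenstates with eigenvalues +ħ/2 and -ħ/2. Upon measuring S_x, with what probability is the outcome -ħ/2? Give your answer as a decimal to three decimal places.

|-x⟩ = (|+z⟩ - |-z⟩)/√2, so ⟨-x|ψ⟩ = (-6) / (√2·√26).
P = |-6|² / 52 = 36/52.

0.692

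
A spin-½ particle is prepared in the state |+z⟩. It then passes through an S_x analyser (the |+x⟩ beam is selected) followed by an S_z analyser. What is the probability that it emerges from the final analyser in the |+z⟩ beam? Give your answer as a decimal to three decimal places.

First analyser (S_x): from |+z⟩, P(|+x⟩) = 1/2.
After stage 1 the state is |+x⟩; P(|+z⟩) = |⟨+z|+x⟩|² = 1/2.
Joint probability = 1/2 × 1/2 = 0.250.

0.250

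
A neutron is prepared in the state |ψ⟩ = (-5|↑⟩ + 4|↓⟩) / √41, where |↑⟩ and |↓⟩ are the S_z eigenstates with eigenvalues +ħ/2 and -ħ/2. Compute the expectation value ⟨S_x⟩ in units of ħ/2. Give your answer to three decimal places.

⟨σ_x⟩ = 2 Re(a* b)/(|a|²+|b|²) with a = -5, b = 4.
a* b = -20, so ⟨σ_x⟩ = -40/41.
⟨S_x⟩ = (ħ/2)·⟨σ_x⟩.

-0.976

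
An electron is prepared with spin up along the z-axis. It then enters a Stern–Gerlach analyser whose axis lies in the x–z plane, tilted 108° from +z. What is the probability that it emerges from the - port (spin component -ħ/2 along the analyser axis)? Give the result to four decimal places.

For spin-½, the probability of finding spin-up along an axis at angle θ to the initial spin direction is cos²(θ/2); spin-down is sin²(θ/2).
θ = 108°, so P = sin²(54°) ≈ 0.6545.

0.6545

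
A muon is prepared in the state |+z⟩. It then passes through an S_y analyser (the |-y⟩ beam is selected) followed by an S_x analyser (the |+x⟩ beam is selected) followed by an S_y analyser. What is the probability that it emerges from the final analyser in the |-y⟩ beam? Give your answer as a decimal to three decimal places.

First analyser (S_y): from |+z⟩, P(|-y⟩) = 1/2.
After stage 1 the state is |-y⟩; P(|+x⟩) = |⟨+x|-y⟩|² = 1/2.
After stage 2 the state is |+x⟩; P(|-y⟩) = |⟨-y|+x⟩|² = 1/2.
Joint probability = 1/2 × 1/2 × 1/2 = 0.125.

0.125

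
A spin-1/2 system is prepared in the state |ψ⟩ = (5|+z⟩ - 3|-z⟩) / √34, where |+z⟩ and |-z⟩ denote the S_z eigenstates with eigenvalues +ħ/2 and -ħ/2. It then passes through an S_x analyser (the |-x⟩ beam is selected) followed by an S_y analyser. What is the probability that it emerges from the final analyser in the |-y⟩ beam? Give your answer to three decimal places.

0.471

First analyser (S_x): P(|-x⟩) = |⟨-x|ψ⟩|² = 64/68.
After stage 1 the state is |-x⟩; P(|-y⟩) = |⟨-y|-x⟩|² = 1/2.
Joint probability = 64/68 × 1/2 = 0.471.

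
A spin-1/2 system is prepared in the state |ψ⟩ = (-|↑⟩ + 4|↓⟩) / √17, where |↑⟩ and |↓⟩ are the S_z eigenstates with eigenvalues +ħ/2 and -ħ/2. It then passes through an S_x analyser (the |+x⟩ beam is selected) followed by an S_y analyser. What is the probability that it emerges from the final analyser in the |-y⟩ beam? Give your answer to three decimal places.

First analyser (S_x): P(|+x⟩) = |⟨+x|ψ⟩|² = 9/34.
After stage 1 the state is |+x⟩; P(|-y⟩) = |⟨-y|+x⟩|² = 1/2.
Joint probability = 9/34 × 1/2 = 0.132.

0.132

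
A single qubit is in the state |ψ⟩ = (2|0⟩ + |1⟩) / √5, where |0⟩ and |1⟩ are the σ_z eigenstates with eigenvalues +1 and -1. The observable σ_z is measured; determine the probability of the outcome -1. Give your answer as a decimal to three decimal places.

0.200

The -1 outcome corresponds to |1⟩. Its amplitude in |ψ⟩ is 1/√5.
P = |1|² / 5 = 1/5.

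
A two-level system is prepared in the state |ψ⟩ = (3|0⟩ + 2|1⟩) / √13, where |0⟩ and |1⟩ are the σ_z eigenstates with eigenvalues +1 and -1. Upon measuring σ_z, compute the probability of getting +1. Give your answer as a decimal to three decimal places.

0.692

The +1 outcome corresponds to |0⟩. Its amplitude in |ψ⟩ is 3/√13.
P = |3|² / 13 = 9/13.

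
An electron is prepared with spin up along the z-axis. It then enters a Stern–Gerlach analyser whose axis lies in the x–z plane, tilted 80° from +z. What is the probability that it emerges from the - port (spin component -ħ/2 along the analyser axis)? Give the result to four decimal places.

0.4132

For spin-½, the probability of finding spin-up along an axis at angle θ to the initial spin direction is cos²(θ/2); spin-down is sin²(θ/2).
θ = 80°, so P = sin²(40°) ≈ 0.4132.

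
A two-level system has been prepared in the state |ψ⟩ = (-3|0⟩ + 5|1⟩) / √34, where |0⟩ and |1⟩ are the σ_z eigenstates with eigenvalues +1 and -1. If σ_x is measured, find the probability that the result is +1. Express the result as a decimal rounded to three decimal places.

0.059

|+x⟩ = (|0⟩ + |1⟩)/√2, so ⟨+x|ψ⟩ = (2) / (√2·√34).
P = |2|² / 68 = 4/68.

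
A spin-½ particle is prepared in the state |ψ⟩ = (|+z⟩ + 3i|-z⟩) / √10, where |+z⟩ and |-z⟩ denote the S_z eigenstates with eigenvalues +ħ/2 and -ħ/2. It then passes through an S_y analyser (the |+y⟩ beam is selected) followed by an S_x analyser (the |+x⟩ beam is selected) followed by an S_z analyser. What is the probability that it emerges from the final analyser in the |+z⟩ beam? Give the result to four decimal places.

First analyser (S_y): P(|+y⟩) = |⟨+y|ψ⟩|² = 16/20.
After stage 1 the state is |+y⟩; P(|+x⟩) = |⟨+x|+y⟩|² = 1/2.
After stage 2 the state is |+x⟩; P(|+z⟩) = |⟨+z|+x⟩|² = 1/2.
Joint probability = 16/20 × 1/2 × 1/2 = 0.2000.

0.2000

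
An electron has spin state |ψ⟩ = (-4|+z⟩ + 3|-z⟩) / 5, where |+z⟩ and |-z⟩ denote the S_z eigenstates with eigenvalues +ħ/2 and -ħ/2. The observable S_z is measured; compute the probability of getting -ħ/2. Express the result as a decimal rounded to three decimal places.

0.360

The -ħ/2 outcome corresponds to |-z⟩. Its amplitude in |ψ⟩ is 3/5.
P = |3|² / 25 = 9/25.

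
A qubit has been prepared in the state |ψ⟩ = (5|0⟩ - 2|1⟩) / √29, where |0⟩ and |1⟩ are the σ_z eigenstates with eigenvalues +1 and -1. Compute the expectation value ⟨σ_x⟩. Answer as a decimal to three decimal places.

-0.690

⟨σ_x⟩ = 2 Re(a* b)/(|a|²+|b|²) with a = 5, b = -2.
a* b = -10, so ⟨σ_x⟩ = -20/29.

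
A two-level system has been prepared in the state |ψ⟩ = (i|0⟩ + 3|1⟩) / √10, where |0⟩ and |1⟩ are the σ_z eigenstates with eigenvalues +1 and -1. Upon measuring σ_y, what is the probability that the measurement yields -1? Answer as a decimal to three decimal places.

|-y⟩ = (|0⟩ - i|1⟩)/√2, so ⟨-y|ψ⟩ = (4i) / (√2·√10).
P = |4i|² / 20 = 16/20.

0.800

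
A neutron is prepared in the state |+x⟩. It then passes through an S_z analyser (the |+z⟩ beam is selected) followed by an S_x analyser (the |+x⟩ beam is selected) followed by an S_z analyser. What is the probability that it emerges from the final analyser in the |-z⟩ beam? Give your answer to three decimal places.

0.125

First analyser (S_z): from |+x⟩, P(|+z⟩) = 1/2.
After stage 1 the state is |+z⟩; P(|+x⟩) = |⟨+x|+z⟩|² = 1/2.
After stage 2 the state is |+x⟩; P(|-z⟩) = |⟨-z|+x⟩|² = 1/2.
Joint probability = 1/2 × 1/2 × 1/2 = 0.125.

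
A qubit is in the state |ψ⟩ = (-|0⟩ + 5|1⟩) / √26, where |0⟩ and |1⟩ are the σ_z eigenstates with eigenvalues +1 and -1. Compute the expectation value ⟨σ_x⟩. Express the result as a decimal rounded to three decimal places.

-0.385

⟨σ_x⟩ = 2 Re(a* b)/(|a|²+|b|²) with a = -1, b = 5.
a* b = -5, so ⟨σ_x⟩ = -10/26.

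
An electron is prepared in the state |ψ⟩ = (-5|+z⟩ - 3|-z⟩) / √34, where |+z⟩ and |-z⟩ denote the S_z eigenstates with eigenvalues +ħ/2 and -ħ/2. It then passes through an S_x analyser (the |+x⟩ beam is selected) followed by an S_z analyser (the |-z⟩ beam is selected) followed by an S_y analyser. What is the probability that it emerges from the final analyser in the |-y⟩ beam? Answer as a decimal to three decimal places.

0.235

First analyser (S_x): P(|+x⟩) = |⟨+x|ψ⟩|² = 64/68.
After stage 1 the state is |+x⟩; P(|-z⟩) = |⟨-z|+x⟩|² = 1/2.
After stage 2 the state is |-z⟩; P(|-y⟩) = |⟨-y|-z⟩|² = 1/2.
Joint probability = 64/68 × 1/2 × 1/2 = 0.235.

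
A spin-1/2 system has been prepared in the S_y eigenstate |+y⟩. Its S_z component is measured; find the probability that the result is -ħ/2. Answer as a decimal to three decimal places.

In the S_z basis, |+y⟩ = (|+z⟩ + i|-z⟩)/√2 and |-z⟩ = |-z⟩.
|⟨-z|+y⟩|² = 1/2.

0.500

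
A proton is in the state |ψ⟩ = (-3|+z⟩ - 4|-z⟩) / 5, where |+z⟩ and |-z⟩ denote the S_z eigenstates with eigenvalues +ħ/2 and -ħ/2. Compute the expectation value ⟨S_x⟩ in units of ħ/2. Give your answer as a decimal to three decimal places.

0.960

⟨σ_x⟩ = 2 Re(a* b)/(|a|²+|b|²) with a = -3, b = -4.
a* b = 12, so ⟨σ_x⟩ = 24/25.
⟨S_x⟩ = (ħ/2)·⟨σ_x⟩.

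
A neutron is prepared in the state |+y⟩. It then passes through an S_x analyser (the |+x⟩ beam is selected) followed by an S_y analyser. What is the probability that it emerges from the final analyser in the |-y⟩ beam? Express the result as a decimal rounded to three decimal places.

First analyser (S_x): from |+y⟩, P(|+x⟩) = 1/2.
After stage 1 the state is |+x⟩; P(|-y⟩) = |⟨-y|+x⟩|² = 1/2.
Joint probability = 1/2 × 1/2 = 0.250.

0.250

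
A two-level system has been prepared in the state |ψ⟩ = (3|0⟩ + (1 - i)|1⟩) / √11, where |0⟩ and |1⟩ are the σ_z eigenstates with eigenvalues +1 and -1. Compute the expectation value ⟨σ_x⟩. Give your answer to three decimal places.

0.545

⟨σ_x⟩ = 2 Re(a* b)/(|a|²+|b|²) with a = 3, b = (1 - i).
a* b = (3 - 3i), so ⟨σ_x⟩ = 6/11.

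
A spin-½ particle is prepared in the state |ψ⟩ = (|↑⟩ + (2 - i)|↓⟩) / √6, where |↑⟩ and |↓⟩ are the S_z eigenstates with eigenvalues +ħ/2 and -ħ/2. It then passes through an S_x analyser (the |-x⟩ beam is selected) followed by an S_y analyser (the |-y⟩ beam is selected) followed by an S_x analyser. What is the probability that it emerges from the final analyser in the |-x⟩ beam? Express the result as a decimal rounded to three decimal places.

0.042

First analyser (S_x): P(|-x⟩) = |⟨-x|ψ⟩|² = 2/12.
After stage 1 the state is |-x⟩; P(|-y⟩) = |⟨-y|-x⟩|² = 1/2.
After stage 2 the state is |-y⟩; P(|-x⟩) = |⟨-x|-y⟩|² = 1/2.
Joint probability = 2/12 × 1/2 × 1/2 = 0.042.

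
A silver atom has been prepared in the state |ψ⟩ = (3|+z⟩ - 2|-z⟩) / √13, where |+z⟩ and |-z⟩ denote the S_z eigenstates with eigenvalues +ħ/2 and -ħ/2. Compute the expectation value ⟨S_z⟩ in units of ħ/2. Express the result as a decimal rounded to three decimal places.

0.385

⟨σ_z⟩ = |a|² - |b|² divided by |a|²+|b|², with a, b the |+z⟩, |-z⟩ amplitudes.
= (9 - 4)/13 = 5/13.
⟨S_z⟩ = (ħ/2)·⟨σ_z⟩.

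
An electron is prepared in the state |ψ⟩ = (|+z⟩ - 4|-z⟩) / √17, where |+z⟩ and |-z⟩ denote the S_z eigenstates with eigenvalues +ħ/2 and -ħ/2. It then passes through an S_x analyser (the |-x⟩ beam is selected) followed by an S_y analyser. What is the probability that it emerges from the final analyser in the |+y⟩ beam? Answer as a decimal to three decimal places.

First analyser (S_x): P(|-x⟩) = |⟨-x|ψ⟩|² = 25/34.
After stage 1 the state is |-x⟩; P(|+y⟩) = |⟨+y|-x⟩|² = 1/2.
Joint probability = 25/34 × 1/2 = 0.368.

0.368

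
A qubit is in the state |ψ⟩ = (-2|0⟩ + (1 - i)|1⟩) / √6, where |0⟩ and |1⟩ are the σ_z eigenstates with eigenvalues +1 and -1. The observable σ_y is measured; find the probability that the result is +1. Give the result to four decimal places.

0.8333

|+y⟩ = (|0⟩ + i|1⟩)/√2, so ⟨+y|ψ⟩ = (-3 - i) / (√2·√6).
P = |-3 - i|² / 12 = 10/12.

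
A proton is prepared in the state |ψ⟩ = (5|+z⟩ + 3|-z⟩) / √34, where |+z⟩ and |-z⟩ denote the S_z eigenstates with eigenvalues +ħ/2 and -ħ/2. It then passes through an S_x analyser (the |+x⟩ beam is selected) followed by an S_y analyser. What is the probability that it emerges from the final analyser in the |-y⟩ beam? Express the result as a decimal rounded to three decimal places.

First analyser (S_x): P(|+x⟩) = |⟨+x|ψ⟩|² = 64/68.
After stage 1 the state is |+x⟩; P(|-y⟩) = |⟨-y|+x⟩|² = 1/2.
Joint probability = 64/68 × 1/2 = 0.471.

0.471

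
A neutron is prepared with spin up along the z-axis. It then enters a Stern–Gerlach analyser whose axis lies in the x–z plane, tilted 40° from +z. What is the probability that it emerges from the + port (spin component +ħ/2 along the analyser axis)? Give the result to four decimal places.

For spin-½, the probability of finding spin-up along an axis at angle θ to the initial spin direction is cos²(θ/2); spin-down is sin²(θ/2).
θ = 40°, so P = cos²(20°) ≈ 0.8830.

0.8830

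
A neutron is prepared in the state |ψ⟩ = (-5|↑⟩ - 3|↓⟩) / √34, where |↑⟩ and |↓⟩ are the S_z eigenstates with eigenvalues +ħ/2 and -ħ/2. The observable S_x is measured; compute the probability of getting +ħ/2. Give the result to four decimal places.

|+x⟩ = (|↑⟩ + |↓⟩)/√2, so ⟨+x|ψ⟩ = (-8) / (√2·√34).
P = |-8|² / 68 = 64/68.

0.9412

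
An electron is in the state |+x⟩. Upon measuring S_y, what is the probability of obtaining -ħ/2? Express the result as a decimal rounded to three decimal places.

0.500

In the S_z basis, |+x⟩ = (|+z⟩ + |-z⟩)/√2 and |-y⟩ = (|+z⟩ - i|-z⟩)/√2.
|⟨-y|+x⟩|² = 1/2.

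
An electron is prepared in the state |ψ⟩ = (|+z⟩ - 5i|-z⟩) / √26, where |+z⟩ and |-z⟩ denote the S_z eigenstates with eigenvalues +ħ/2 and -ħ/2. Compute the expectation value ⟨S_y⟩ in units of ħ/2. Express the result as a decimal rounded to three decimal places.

-0.385

⟨σ_y⟩ = 2 Im(a* b)/(|a|²+|b|²) with a = 1, b = -5i.
a* b = -5i, so ⟨σ_y⟩ = -10/26.
⟨S_y⟩ = (ħ/2)·⟨σ_y⟩.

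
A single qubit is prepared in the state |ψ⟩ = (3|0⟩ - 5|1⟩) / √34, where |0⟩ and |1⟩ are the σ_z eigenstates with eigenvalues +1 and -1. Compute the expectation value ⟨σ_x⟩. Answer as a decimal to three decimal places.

-0.882

⟨σ_x⟩ = 2 Re(a* b)/(|a|²+|b|²) with a = 3, b = -5.
a* b = -15, so ⟨σ_x⟩ = -30/34.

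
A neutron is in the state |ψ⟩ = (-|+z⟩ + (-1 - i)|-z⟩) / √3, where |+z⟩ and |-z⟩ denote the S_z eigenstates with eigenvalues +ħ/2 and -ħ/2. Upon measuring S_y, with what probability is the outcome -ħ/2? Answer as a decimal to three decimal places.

0.167

|-y⟩ = (|+z⟩ - i|-z⟩)/√2, so ⟨-y|ψ⟩ = (-i) / (√2·√3).
P = |-i|² / 6 = 1/6.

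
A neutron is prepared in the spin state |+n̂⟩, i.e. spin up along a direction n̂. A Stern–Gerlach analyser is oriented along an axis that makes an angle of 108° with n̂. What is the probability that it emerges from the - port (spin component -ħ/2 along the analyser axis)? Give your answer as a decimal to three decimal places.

For spin-½, the probability of finding spin-up along an axis at angle θ to the initial spin direction is cos²(θ/2); spin-down is sin²(θ/2).
θ = 108°, so P = sin²(54°) ≈ 0.655.

0.655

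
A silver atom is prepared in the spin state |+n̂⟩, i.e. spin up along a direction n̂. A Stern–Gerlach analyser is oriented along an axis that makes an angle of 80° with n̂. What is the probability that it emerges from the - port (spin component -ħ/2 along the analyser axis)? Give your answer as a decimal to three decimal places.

For spin-½, the probability of finding spin-up along an axis at angle θ to the initial spin direction is cos²(θ/2); spin-down is sin²(θ/2).
θ = 80°, so P = sin²(40°) ≈ 0.413.

0.413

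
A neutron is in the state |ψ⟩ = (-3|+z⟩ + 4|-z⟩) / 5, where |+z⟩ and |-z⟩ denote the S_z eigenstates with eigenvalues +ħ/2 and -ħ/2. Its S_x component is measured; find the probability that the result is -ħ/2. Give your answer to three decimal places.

0.980

|-x⟩ = (|+z⟩ - |-z⟩)/√2, so ⟨-x|ψ⟩ = (-7) / (√2·5).
P = |-7|² / 50 = 49/50.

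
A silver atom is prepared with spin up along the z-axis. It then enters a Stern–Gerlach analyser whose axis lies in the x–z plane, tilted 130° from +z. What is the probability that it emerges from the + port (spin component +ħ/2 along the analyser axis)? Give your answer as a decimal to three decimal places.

For spin-½, the probability of finding spin-up along an axis at angle θ to the initial spin direction is cos²(θ/2); spin-down is sin²(θ/2).
θ = 130°, so P = cos²(65°) ≈ 0.179.

0.179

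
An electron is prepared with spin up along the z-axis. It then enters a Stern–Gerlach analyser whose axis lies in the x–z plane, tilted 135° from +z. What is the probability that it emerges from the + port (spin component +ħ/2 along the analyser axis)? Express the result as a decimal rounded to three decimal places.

0.146

For spin-½, the probability of finding spin-up along an axis at angle θ to the initial spin direction is cos²(θ/2); spin-down is sin²(θ/2).
θ = 135°, so P = cos²(67.5°) ≈ 0.146.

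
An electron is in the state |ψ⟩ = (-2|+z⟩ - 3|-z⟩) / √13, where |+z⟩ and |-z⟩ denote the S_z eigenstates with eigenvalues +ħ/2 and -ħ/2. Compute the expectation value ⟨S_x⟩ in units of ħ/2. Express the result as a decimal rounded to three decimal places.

⟨σ_x⟩ = 2 Re(a* b)/(|a|²+|b|²) with a = -2, b = -3.
a* b = 6, so ⟨σ_x⟩ = 12/13.
⟨S_x⟩ = (ħ/2)·⟨σ_x⟩.

0.923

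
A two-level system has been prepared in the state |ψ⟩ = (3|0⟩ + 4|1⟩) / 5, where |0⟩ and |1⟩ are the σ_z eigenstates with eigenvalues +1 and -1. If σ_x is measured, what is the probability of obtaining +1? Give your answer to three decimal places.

0.980

|+x⟩ = (|0⟩ + |1⟩)/√2, so ⟨+x|ψ⟩ = (7) / (√2·5).
P = |7|² / 50 = 49/50.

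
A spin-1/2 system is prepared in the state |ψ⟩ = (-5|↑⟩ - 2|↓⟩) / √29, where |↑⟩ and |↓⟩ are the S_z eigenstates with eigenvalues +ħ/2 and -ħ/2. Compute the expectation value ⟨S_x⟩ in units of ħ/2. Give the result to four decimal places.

⟨σ_x⟩ = 2 Re(a* b)/(|a|²+|b|²) with a = -5, b = -2.
a* b = 10, so ⟨σ_x⟩ = 20/29.
⟨S_x⟩ = (ħ/2)·⟨σ_x⟩.

0.6897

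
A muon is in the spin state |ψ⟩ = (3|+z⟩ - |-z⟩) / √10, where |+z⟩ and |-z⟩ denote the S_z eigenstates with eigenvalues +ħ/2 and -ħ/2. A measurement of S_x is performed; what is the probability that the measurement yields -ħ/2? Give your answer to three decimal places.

|-x⟩ = (|+z⟩ - |-z⟩)/√2, so ⟨-x|ψ⟩ = (4) / (√2·√10).
P = |4|² / 20 = 16/20.

0.800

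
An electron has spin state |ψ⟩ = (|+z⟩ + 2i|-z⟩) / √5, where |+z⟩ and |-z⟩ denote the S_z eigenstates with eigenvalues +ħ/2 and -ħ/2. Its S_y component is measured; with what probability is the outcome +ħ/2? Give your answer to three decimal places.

|+y⟩ = (|+z⟩ + i|-z⟩)/√2, so ⟨+y|ψ⟩ = (3) / (√2·√5).
P = |3|² / 10 = 9/10.

0.900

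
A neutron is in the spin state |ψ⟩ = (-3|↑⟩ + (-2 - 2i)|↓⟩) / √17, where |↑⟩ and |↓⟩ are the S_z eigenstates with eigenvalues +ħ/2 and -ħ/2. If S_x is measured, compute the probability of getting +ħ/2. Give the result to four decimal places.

|+x⟩ = (|↑⟩ + |↓⟩)/√2, so ⟨+x|ψ⟩ = (-5 - 2i) / (√2·√17).
P = |-5 - 2i|² / 34 = 29/34.

0.8529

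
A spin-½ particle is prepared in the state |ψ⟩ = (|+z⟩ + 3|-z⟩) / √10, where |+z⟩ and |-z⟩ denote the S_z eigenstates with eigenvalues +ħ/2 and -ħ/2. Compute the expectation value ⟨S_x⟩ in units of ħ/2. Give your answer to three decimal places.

⟨σ_x⟩ = 2 Re(a* b)/(|a|²+|b|²) with a = 1, b = 3.
a* b = 3, so ⟨σ_x⟩ = 6/10.
⟨S_x⟩ = (ħ/2)·⟨σ_x⟩.

0.600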